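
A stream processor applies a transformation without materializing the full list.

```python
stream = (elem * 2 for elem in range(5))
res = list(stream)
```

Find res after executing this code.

Step 1: For each elem in range(5), compute elem*2:
  elem=0: 0*2 = 0
  elem=1: 1*2 = 2
  elem=2: 2*2 = 4
  elem=3: 3*2 = 6
  elem=4: 4*2 = 8
Therefore res = [0, 2, 4, 6, 8].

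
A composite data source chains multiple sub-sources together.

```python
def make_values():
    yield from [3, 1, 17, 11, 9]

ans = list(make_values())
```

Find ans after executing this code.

Step 1: yield from delegates to the iterable, yielding each element.
Step 2: Collected values: [3, 1, 17, 11, 9].
Therefore ans = [3, 1, 17, 11, 9].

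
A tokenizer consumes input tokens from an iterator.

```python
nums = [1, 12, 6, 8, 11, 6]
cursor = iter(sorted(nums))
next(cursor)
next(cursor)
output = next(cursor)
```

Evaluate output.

Step 1: sorted([1, 12, 6, 8, 11, 6]) = [1, 6, 6, 8, 11, 12].
Step 2: Create iterator and skip 2 elements.
Step 3: next() returns 6.
Therefore output = 6.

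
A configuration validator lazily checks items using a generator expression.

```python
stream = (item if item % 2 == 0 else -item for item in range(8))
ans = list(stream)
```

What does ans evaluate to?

Step 1: For each item in range(8), yield item if even, else -item:
  item=0: even, yield 0
  item=1: odd, yield -1
  item=2: even, yield 2
  item=3: odd, yield -3
  item=4: even, yield 4
  item=5: odd, yield -5
  item=6: even, yield 6
  item=7: odd, yield -7
Therefore ans = [0, -1, 2, -3, 4, -5, 6, -7].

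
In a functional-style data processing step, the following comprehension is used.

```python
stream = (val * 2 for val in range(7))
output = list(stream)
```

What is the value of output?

Step 1: For each val in range(7), compute val*2:
  val=0: 0*2 = 0
  val=1: 1*2 = 2
  val=2: 2*2 = 4
  val=3: 3*2 = 6
  val=4: 4*2 = 8
  val=5: 5*2 = 10
  val=6: 6*2 = 12
Therefore output = [0, 2, 4, 6, 8, 10, 12].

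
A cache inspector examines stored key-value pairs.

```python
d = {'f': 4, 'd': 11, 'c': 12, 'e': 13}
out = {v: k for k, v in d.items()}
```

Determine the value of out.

Step 1: Invert dict (swap keys and values):
  'f': 4 -> 4: 'f'
  'd': 11 -> 11: 'd'
  'c': 12 -> 12: 'c'
  'e': 13 -> 13: 'e'
Therefore out = {4: 'f', 11: 'd', 12: 'c', 13: 'e'}.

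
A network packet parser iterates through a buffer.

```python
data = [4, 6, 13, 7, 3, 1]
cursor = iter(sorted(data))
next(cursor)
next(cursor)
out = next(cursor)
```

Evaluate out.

Step 1: sorted([4, 6, 13, 7, 3, 1]) = [1, 3, 4, 6, 7, 13].
Step 2: Create iterator and skip 2 elements.
Step 3: next() returns 4.
Therefore out = 4.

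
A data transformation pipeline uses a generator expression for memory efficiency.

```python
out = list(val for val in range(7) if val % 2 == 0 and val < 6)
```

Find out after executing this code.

Step 1: Filter range(7) where val % 2 == 0 and val < 6:
  val=0: both conditions met, included
  val=1: excluded (1 % 2 != 0)
  val=2: both conditions met, included
  val=3: excluded (3 % 2 != 0)
  val=4: both conditions met, included
  val=5: excluded (5 % 2 != 0)
  val=6: excluded (6 >= 6)
Therefore out = [0, 2, 4].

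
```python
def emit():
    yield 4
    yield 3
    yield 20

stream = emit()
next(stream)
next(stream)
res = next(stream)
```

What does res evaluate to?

Step 1: emit() creates a generator.
Step 2: next(stream) yields 4 (consumed and discarded).
Step 3: next(stream) yields 3 (consumed and discarded).
Step 4: next(stream) yields 20, assigned to res.
Therefore res = 20.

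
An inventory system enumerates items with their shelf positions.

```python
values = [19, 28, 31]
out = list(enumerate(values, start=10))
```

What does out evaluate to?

Step 1: enumerate with start=10:
  (10, 19)
  (11, 28)
  (12, 31)
Therefore out = [(10, 19), (11, 28), (12, 31)].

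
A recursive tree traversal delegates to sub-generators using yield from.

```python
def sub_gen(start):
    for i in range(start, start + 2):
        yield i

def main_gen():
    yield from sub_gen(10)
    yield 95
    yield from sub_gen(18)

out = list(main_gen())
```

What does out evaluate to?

Step 1: main_gen() delegates to sub_gen(10):
  yield 10
  yield 11
Step 2: yield 95
Step 3: Delegates to sub_gen(18):
  yield 18
  yield 19
Therefore out = [10, 11, 95, 18, 19].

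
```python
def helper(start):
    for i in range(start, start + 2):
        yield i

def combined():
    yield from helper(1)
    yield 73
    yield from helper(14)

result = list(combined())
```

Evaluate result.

Step 1: combined() delegates to helper(1):
  yield 1
  yield 2
Step 2: yield 73
Step 3: Delegates to helper(14):
  yield 14
  yield 15
Therefore result = [1, 2, 73, 14, 15].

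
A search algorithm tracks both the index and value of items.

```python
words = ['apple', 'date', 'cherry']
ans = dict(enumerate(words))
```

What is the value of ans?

Step 1: enumerate pairs indices with words:
  0 -> 'apple'
  1 -> 'date'
  2 -> 'cherry'
Therefore ans = {0: 'apple', 1: 'date', 2: 'cherry'}.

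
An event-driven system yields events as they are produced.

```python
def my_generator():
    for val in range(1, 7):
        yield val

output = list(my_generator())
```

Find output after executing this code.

Step 1: The generator yields each value from range(1, 7).
Step 2: list() consumes all yields: [1, 2, 3, 4, 5, 6].
Therefore output = [1, 2, 3, 4, 5, 6].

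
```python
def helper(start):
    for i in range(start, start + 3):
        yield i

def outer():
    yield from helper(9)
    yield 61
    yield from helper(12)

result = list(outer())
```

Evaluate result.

Step 1: outer() delegates to helper(9):
  yield 9
  yield 10
  yield 11
Step 2: yield 61
Step 3: Delegates to helper(12):
  yield 12
  yield 13
  yield 14
Therefore result = [9, 10, 11, 61, 12, 13, 14].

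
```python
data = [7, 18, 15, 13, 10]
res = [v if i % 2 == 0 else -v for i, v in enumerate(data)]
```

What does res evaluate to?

Step 1: For each (i, v), keep v if i is even, negate if odd:
  i=0 (even): keep 7
  i=1 (odd): negate to -18
  i=2 (even): keep 15
  i=3 (odd): negate to -13
  i=4 (even): keep 10
Therefore res = [7, -18, 15, -13, 10].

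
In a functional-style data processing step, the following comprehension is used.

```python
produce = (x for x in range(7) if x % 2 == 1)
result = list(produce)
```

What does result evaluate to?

Step 1: Filter range(7) keeping only odd values:
  x=0: even, excluded
  x=1: odd, included
  x=2: even, excluded
  x=3: odd, included
  x=4: even, excluded
  x=5: odd, included
  x=6: even, excluded
Therefore result = [1, 3, 5].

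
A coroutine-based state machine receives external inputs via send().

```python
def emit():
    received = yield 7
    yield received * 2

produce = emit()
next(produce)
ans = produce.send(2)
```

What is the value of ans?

Step 1: next(produce) advances to first yield, producing 7.
Step 2: send(2) resumes, received = 2.
Step 3: yield received * 2 = 2 * 2 = 4.
Therefore ans = 4.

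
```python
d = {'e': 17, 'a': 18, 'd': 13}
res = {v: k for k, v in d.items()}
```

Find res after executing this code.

Step 1: Invert dict (swap keys and values):
  'e': 17 -> 17: 'e'
  'a': 18 -> 18: 'a'
  'd': 13 -> 13: 'd'
Therefore res = {17: 'e', 18: 'a', 13: 'd'}.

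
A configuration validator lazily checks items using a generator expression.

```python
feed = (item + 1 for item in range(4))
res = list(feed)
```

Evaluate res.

Step 1: For each item in range(4), compute item+1:
  item=0: 0+1 = 1
  item=1: 1+1 = 2
  item=2: 2+1 = 3
  item=3: 3+1 = 4
Therefore res = [1, 2, 3, 4].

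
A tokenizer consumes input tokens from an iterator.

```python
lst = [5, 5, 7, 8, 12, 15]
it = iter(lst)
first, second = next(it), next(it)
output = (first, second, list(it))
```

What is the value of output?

Step 1: Create iterator over [5, 5, 7, 8, 12, 15].
Step 2: first = 5, second = 5.
Step 3: Remaining elements: [7, 8, 12, 15].
Therefore output = (5, 5, [7, 8, 12, 15]).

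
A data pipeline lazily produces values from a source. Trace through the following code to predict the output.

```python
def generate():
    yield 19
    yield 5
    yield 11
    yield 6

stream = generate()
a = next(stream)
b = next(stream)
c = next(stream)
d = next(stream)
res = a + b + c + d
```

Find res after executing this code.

Step 1: Create generator and consume all values:
  a = next(stream) = 19
  b = next(stream) = 5
  c = next(stream) = 11
  d = next(stream) = 6
Step 2: res = 19 + 5 + 11 + 6 = 41.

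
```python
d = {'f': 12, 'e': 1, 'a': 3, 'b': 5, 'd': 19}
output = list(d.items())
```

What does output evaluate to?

Step 1: d.items() returns (key, value) pairs in insertion order.
Therefore output = [('f', 12), ('e', 1), ('a', 3), ('b', 5), ('d', 19)].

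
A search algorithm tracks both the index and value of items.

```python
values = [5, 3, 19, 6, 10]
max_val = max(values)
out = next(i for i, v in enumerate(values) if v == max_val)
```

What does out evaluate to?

Step 1: max([5, 3, 19, 6, 10]) = 19.
Step 2: Find first index where value == 19:
  Index 0: 5 != 19
  Index 1: 3 != 19
  Index 2: 19 == 19, found!
Therefore out = 2.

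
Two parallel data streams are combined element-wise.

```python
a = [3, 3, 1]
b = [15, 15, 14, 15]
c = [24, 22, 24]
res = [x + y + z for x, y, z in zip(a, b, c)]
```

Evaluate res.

Step 1: zip three lists (truncates to shortest, len=3):
  3 + 15 + 24 = 42
  3 + 15 + 22 = 40
  1 + 14 + 24 = 39
Therefore res = [42, 40, 39].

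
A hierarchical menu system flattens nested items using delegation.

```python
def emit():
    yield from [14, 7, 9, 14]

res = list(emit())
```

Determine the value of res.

Step 1: yield from delegates to the iterable, yielding each element.
Step 2: Collected values: [14, 7, 9, 14].
Therefore res = [14, 7, 9, 14].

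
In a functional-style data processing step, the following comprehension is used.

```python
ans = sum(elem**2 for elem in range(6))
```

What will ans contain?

Step 1: Compute elem**2 for each elem in range(6):
  elem=0: 0**2 = 0
  elem=1: 1**2 = 1
  elem=2: 2**2 = 4
  elem=3: 3**2 = 9
  elem=4: 4**2 = 16
  elem=5: 5**2 = 25
Step 2: sum = 0 + 1 + 4 + 9 + 16 + 25 = 55.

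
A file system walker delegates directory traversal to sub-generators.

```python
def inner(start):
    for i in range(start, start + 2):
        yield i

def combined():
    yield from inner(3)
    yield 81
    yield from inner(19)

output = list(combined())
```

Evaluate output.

Step 1: combined() delegates to inner(3):
  yield 3
  yield 4
Step 2: yield 81
Step 3: Delegates to inner(19):
  yield 19
  yield 20
Therefore output = [3, 4, 81, 19, 20].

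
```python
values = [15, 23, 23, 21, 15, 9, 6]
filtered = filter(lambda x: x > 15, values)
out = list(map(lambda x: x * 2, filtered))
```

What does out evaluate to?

Step 1: Filter values for elements > 15:
  15: removed
  23: kept
  23: kept
  21: kept
  15: removed
  9: removed
  6: removed
Step 2: Map x * 2 on filtered [23, 23, 21]:
  23 -> 46
  23 -> 46
  21 -> 42
Therefore out = [46, 46, 42].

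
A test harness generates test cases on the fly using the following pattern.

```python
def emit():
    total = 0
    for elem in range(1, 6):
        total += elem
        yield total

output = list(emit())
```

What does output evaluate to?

Step 1: Generator accumulates running sum:
  elem=1: total = 1, yield 1
  elem=2: total = 3, yield 3
  elem=3: total = 6, yield 6
  elem=4: total = 10, yield 10
  elem=5: total = 15, yield 15
Therefore output = [1, 3, 6, 10, 15].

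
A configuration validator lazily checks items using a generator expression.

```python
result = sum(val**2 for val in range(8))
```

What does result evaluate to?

Step 1: Compute val**2 for each val in range(8):
  val=0: 0**2 = 0
  val=1: 1**2 = 1
  val=2: 2**2 = 4
  val=3: 3**2 = 9
  val=4: 4**2 = 16
  val=5: 5**2 = 25
  val=6: 6**2 = 36
  val=7: 7**2 = 49
Step 2: sum = 0 + 1 + 4 + 9 + 16 + 25 + 36 + 49 = 140.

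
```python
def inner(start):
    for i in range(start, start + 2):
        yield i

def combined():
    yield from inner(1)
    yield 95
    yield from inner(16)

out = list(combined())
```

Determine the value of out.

Step 1: combined() delegates to inner(1):
  yield 1
  yield 2
Step 2: yield 95
Step 3: Delegates to inner(16):
  yield 16
  yield 17
Therefore out = [1, 2, 95, 16, 17].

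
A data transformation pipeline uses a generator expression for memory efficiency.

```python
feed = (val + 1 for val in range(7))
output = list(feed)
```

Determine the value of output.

Step 1: For each val in range(7), compute val+1:
  val=0: 0+1 = 1
  val=1: 1+1 = 2
  val=2: 2+1 = 3
  val=3: 3+1 = 4
  val=4: 4+1 = 5
  val=5: 5+1 = 6
  val=6: 6+1 = 7
Therefore output = [1, 2, 3, 4, 5, 6, 7].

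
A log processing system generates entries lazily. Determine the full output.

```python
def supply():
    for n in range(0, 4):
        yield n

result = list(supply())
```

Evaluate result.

Step 1: The generator yields each value from range(0, 4).
Step 2: list() consumes all yields: [0, 1, 2, 3].
Therefore result = [0, 1, 2, 3].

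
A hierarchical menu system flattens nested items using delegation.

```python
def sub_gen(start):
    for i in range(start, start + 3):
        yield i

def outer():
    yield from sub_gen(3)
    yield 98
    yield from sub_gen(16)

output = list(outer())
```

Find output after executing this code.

Step 1: outer() delegates to sub_gen(3):
  yield 3
  yield 4
  yield 5
Step 2: yield 98
Step 3: Delegates to sub_gen(16):
  yield 16
  yield 17
  yield 18
Therefore output = [3, 4, 5, 98, 16, 17, 18].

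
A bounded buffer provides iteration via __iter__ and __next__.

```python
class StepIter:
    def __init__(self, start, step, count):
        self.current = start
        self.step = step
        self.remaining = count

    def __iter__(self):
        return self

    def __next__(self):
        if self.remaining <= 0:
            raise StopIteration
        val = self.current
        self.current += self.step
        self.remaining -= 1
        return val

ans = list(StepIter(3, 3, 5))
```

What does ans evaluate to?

Step 1: StepIter starts at 3, increments by 3, for 5 steps:
  Yield 3, then current += 3
  Yield 6, then current += 3
  Yield 9, then current += 3
  Yield 12, then current += 3
  Yield 15, then current += 3
Therefore ans = [3, 6, 9, 12, 15].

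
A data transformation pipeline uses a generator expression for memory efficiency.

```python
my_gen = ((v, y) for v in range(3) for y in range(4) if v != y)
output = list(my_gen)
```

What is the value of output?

Step 1: Nested generator over range(3) x range(4) where v != y:
  (0, 0): excluded (v == y)
  (0, 1): included
  (0, 2): included
  (0, 3): included
  (1, 0): included
  (1, 1): excluded (v == y)
  (1, 2): included
  (1, 3): included
  (2, 0): included
  (2, 1): included
  (2, 2): excluded (v == y)
  (2, 3): included
Therefore output = [(0, 1), (0, 2), (0, 3), (1, 0), (1, 2), (1, 3), (2, 0), (2, 1), (2, 3)].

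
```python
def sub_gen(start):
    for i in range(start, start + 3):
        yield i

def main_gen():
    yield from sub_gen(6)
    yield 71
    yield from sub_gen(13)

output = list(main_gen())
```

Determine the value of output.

Step 1: main_gen() delegates to sub_gen(6):
  yield 6
  yield 7
  yield 8
Step 2: yield 71
Step 3: Delegates to sub_gen(13):
  yield 13
  yield 14
  yield 15
Therefore output = [6, 7, 8, 71, 13, 14, 15].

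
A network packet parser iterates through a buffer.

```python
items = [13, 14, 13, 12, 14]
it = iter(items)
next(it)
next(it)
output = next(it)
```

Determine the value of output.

Step 1: Create iterator over [13, 14, 13, 12, 14].
Step 2: next() consumes 13.
Step 3: next() consumes 14.
Step 4: next() returns 13.
Therefore output = 13.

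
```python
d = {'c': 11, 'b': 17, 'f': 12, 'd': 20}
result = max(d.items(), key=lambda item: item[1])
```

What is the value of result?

Step 1: Find item with maximum value:
  ('c', 11)
  ('b', 17)
  ('f', 12)
  ('d', 20)
Step 2: Maximum value is 20 at key 'd'.
Therefore result = ('d', 20).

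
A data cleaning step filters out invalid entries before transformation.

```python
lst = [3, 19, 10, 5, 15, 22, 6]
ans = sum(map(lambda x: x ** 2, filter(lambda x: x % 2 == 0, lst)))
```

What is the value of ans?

Step 1: Filter even numbers from [3, 19, 10, 5, 15, 22, 6]: [10, 22, 6]
Step 2: Square each: [100, 484, 36]
Step 3: Sum = 620.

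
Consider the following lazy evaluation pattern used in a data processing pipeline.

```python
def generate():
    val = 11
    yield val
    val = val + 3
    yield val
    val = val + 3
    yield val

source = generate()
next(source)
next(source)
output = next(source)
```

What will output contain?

Step 1: Trace through generator execution:
  Yield 1: val starts at 11, yield 11
  Yield 2: val = 11 + 3 = 14, yield 14
  Yield 3: val = 14 + 3 = 17, yield 17
Step 2: First next() gets 11, second next() gets the second value, third next() yields 17.
Therefore output = 17.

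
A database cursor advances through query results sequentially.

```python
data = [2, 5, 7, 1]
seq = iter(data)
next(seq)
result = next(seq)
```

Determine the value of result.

Step 1: Create iterator over [2, 5, 7, 1].
Step 2: next() consumes 2.
Step 3: next() returns 5.
Therefore result = 5.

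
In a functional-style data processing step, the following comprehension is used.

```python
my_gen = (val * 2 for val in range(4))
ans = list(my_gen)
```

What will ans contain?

Step 1: For each val in range(4), compute val*2:
  val=0: 0*2 = 0
  val=1: 1*2 = 2
  val=2: 2*2 = 4
  val=3: 3*2 = 6
Therefore ans = [0, 2, 4, 6].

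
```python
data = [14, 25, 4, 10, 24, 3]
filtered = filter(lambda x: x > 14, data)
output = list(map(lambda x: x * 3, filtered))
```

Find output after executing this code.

Step 1: Filter data for elements > 14:
  14: removed
  25: kept
  4: removed
  10: removed
  24: kept
  3: removed
Step 2: Map x * 3 on filtered [25, 24]:
  25 -> 75
  24 -> 72
Therefore output = [75, 72].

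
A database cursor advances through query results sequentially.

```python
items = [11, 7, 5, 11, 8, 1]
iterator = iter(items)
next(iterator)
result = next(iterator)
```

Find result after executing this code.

Step 1: Create iterator over [11, 7, 5, 11, 8, 1].
Step 2: next() consumes 11.
Step 3: next() returns 7.
Therefore result = 7.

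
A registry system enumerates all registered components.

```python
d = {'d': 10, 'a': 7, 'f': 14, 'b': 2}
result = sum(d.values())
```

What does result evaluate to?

Step 1: d.values() = [10, 7, 14, 2].
Step 2: sum = 33.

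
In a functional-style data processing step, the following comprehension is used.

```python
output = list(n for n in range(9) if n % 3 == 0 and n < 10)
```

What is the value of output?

Step 1: Filter range(9) where n % 3 == 0 and n < 10:
  n=0: both conditions met, included
  n=1: excluded (1 % 3 != 0)
  n=2: excluded (2 % 3 != 0)
  n=3: both conditions met, included
  n=4: excluded (4 % 3 != 0)
  n=5: excluded (5 % 3 != 0)
  n=6: both conditions met, included
  n=7: excluded (7 % 3 != 0)
  n=8: excluded (8 % 3 != 0)
Therefore output = [0, 3, 6].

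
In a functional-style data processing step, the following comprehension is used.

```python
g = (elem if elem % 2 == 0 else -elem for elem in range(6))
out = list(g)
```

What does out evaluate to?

Step 1: For each elem in range(6), yield elem if even, else -elem:
  elem=0: even, yield 0
  elem=1: odd, yield -1
  elem=2: even, yield 2
  elem=3: odd, yield -3
  elem=4: even, yield 4
  elem=5: odd, yield -5
Therefore out = [0, -1, 2, -3, 4, -5].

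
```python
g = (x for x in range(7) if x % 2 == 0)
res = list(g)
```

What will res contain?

Step 1: Filter range(7) keeping only even values:
  x=0: even, included
  x=1: odd, excluded
  x=2: even, included
  x=3: odd, excluded
  x=4: even, included
  x=5: odd, excluded
  x=6: even, included
Therefore res = [0, 2, 4, 6].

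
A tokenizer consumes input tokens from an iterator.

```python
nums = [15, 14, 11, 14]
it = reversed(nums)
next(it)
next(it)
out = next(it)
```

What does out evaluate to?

Step 1: reversed([15, 14, 11, 14]) gives iterator: [14, 11, 14, 15].
Step 2: First next() = 14, second next() = 11.
Step 3: Third next() = 14.
Therefore out = 14.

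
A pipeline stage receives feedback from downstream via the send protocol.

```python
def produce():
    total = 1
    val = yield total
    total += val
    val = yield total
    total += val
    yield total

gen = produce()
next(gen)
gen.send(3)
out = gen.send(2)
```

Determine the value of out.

Step 1: next() -> yield total=1.
Step 2: send(3) -> val=3, total = 1+3 = 4, yield 4.
Step 3: send(2) -> val=2, total = 4+2 = 6, yield 6.
Therefore out = 6.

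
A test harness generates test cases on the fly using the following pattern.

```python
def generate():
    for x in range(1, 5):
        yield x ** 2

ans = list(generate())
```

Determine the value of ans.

Step 1: For each x in range(1, 5), yield x**2:
  x=1: yield 1**2 = 1
  x=2: yield 2**2 = 4
  x=3: yield 3**2 = 9
  x=4: yield 4**2 = 16
Therefore ans = [1, 4, 9, 16].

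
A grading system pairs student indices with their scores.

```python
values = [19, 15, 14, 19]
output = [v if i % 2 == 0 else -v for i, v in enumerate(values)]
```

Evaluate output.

Step 1: For each (i, v), keep v if i is even, negate if odd:
  i=0 (even): keep 19
  i=1 (odd): negate to -15
  i=2 (even): keep 14
  i=3 (odd): negate to -19
Therefore output = [19, -15, 14, -19].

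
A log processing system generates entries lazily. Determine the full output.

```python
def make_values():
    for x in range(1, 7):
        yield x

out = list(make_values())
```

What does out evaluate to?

Step 1: The generator yields each value from range(1, 7).
Step 2: list() consumes all yields: [1, 2, 3, 4, 5, 6].
Therefore out = [1, 2, 3, 4, 5, 6].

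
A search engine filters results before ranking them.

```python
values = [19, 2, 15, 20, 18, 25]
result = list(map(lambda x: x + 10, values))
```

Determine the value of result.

Step 1: Apply lambda x: x + 10 to each element:
  19 -> 29
  2 -> 12
  15 -> 25
  20 -> 30
  18 -> 28
  25 -> 35
Therefore result = [29, 12, 25, 30, 28, 35].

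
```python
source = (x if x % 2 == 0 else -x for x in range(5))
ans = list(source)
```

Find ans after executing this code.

Step 1: For each x in range(5), yield x if even, else -x:
  x=0: even, yield 0
  x=1: odd, yield -1
  x=2: even, yield 2
  x=3: odd, yield -3
  x=4: even, yield 4
Therefore ans = [0, -1, 2, -3, 4].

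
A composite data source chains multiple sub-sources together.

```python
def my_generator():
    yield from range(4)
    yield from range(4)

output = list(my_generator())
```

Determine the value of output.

Step 1: Trace yields in order:
  yield 0
  yield 1
  yield 2
  yield 3
  yield 0
  yield 1
  yield 2
  yield 3
Therefore output = [0, 1, 2, 3, 0, 1, 2, 3].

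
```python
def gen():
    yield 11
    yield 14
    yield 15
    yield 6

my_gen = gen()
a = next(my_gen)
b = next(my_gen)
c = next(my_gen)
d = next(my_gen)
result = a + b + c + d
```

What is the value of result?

Step 1: Create generator and consume all values:
  a = next(my_gen) = 11
  b = next(my_gen) = 14
  c = next(my_gen) = 15
  d = next(my_gen) = 6
Step 2: result = 11 + 14 + 15 + 6 = 46.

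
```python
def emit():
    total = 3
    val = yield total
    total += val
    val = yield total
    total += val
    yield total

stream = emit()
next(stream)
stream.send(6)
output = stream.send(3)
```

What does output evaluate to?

Step 1: next() -> yield total=3.
Step 2: send(6) -> val=6, total = 3+6 = 9, yield 9.
Step 3: send(3) -> val=3, total = 9+3 = 12, yield 12.
Therefore output = 12.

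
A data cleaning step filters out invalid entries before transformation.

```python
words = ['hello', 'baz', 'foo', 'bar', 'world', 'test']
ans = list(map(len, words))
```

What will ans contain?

Step 1: Map len() to each word:
  'hello' -> 5
  'baz' -> 3
  'foo' -> 3
  'bar' -> 3
  'world' -> 5
  'test' -> 4
Therefore ans = [5, 3, 3, 3, 5, 4].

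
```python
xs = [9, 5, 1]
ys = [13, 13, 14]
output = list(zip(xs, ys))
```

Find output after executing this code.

Step 1: zip pairs elements at same index:
  Index 0: (9, 13)
  Index 1: (5, 13)
  Index 2: (1, 14)
Therefore output = [(9, 13), (5, 13), (1, 14)].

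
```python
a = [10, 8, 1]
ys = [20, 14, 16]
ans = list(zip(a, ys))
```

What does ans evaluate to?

Step 1: zip pairs elements at same index:
  Index 0: (10, 20)
  Index 1: (8, 14)
  Index 2: (1, 16)
Therefore ans = [(10, 20), (8, 14), (1, 16)].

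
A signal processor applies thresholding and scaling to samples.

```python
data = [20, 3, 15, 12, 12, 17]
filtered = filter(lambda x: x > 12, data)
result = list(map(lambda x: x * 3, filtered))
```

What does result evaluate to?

Step 1: Filter data for elements > 12:
  20: kept
  3: removed
  15: kept
  12: removed
  12: removed
  17: kept
Step 2: Map x * 3 on filtered [20, 15, 17]:
  20 -> 60
  15 -> 45
  17 -> 51
Therefore result = [60, 45, 51].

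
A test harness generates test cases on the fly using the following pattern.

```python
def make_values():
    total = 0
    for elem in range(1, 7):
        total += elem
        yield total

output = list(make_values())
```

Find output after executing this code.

Step 1: Generator accumulates running sum:
  elem=1: total = 1, yield 1
  elem=2: total = 3, yield 3
  elem=3: total = 6, yield 6
  elem=4: total = 10, yield 10
  elem=5: total = 15, yield 15
  elem=6: total = 21, yield 21
Therefore output = [1, 3, 6, 10, 15, 21].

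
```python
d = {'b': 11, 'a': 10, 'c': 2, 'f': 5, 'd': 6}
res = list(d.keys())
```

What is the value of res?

Step 1: d.keys() returns the dictionary keys in insertion order.
Therefore res = ['b', 'a', 'c', 'f', 'd'].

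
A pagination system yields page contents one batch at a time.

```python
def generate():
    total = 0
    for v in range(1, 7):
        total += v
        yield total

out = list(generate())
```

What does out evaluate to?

Step 1: Generator accumulates running sum:
  v=1: total = 1, yield 1
  v=2: total = 3, yield 3
  v=3: total = 6, yield 6
  v=4: total = 10, yield 10
  v=5: total = 15, yield 15
  v=6: total = 21, yield 21
Therefore out = [1, 3, 6, 10, 15, 21].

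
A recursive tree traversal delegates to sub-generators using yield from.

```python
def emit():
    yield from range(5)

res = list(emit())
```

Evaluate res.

Step 1: yield from delegates to the iterable, yielding each element.
Step 2: Collected values: [0, 1, 2, 3, 4].
Therefore res = [0, 1, 2, 3, 4].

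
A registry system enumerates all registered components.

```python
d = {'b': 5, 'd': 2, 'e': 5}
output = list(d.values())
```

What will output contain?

Step 1: d.values() returns the dictionary values in insertion order.
Therefore output = [5, 2, 5].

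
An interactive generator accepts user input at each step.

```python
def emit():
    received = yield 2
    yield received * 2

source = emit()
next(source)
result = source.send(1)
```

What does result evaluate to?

Step 1: next(source) advances to first yield, producing 2.
Step 2: send(1) resumes, received = 1.
Step 3: yield received * 2 = 1 * 2 = 2.
Therefore result = 2.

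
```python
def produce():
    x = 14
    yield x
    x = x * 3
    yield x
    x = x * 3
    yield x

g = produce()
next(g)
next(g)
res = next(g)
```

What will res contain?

Step 1: Trace through generator execution:
  Yield 1: x starts at 14, yield 14
  Yield 2: x = 14 * 3 = 42, yield 42
  Yield 3: x = 42 * 3 = 126, yield 126
Step 2: First next() gets 14, second next() gets the second value, third next() yields 126.
Therefore res = 126.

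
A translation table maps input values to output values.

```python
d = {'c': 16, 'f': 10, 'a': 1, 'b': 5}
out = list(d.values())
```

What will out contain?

Step 1: d.values() returns the dictionary values in insertion order.
Therefore out = [16, 10, 1, 5].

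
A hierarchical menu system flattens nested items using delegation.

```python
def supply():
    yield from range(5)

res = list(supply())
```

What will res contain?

Step 1: yield from delegates to the iterable, yielding each element.
Step 2: Collected values: [0, 1, 2, 3, 4].
Therefore res = [0, 1, 2, 3, 4].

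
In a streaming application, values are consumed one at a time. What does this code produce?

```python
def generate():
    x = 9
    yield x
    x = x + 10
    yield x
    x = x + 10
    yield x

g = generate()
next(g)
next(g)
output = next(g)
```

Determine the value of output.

Step 1: Trace through generator execution:
  Yield 1: x starts at 9, yield 9
  Yield 2: x = 9 + 10 = 19, yield 19
  Yield 3: x = 19 + 10 = 29, yield 29
Step 2: First next() gets 9, second next() gets the second value, third next() yields 29.
Therefore output = 29.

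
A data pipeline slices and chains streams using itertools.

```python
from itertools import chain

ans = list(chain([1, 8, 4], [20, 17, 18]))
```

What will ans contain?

Step 1: chain() concatenates iterables: [1, 8, 4] + [20, 17, 18].
Therefore ans = [1, 8, 4, 20, 17, 18].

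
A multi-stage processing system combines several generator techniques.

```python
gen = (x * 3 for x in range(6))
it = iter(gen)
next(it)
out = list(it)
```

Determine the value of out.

Step 1: Generator produces [0, 3, 6, 9, 12, 15].
Step 2: next(it) consumes first element (0).
Step 3: list(it) collects remaining: [3, 6, 9, 12, 15].
Therefore out = [3, 6, 9, 12, 15].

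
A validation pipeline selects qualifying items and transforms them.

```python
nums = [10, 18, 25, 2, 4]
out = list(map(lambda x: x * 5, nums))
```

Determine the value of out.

Step 1: Apply lambda x: x * 5 to each element:
  10 -> 50
  18 -> 90
  25 -> 125
  2 -> 10
  4 -> 20
Therefore out = [50, 90, 125, 10, 20].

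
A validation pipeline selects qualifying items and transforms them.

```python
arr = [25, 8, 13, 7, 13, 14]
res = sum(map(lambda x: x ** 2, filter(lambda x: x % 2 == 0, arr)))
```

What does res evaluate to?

Step 1: Filter even numbers from [25, 8, 13, 7, 13, 14]: [8, 14]
Step 2: Square each: [64, 196]
Step 3: Sum = 260.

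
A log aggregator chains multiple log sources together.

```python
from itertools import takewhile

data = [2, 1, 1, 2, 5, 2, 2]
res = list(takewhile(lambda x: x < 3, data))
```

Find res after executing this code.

Step 1: takewhile stops at first element >= 3:
  2 < 3: take
  1 < 3: take
  1 < 3: take
  2 < 3: take
  5 >= 3: stop
Therefore res = [2, 1, 1, 2].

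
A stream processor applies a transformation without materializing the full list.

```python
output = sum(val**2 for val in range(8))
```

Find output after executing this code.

Step 1: Compute val**2 for each val in range(8):
  val=0: 0**2 = 0
  val=1: 1**2 = 1
  val=2: 2**2 = 4
  val=3: 3**2 = 9
  val=4: 4**2 = 16
  val=5: 5**2 = 25
  val=6: 6**2 = 36
  val=7: 7**2 = 49
Step 2: sum = 0 + 1 + 4 + 9 + 16 + 25 + 36 + 49 = 140.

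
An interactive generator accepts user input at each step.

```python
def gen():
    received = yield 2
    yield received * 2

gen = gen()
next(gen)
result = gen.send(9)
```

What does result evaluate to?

Step 1: next(gen) advances to first yield, producing 2.
Step 2: send(9) resumes, received = 9.
Step 3: yield received * 2 = 9 * 2 = 18.
Therefore result = 18.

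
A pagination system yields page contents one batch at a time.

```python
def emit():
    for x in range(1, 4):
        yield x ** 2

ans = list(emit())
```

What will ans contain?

Step 1: For each x in range(1, 4), yield x**2:
  x=1: yield 1**2 = 1
  x=2: yield 2**2 = 4
  x=3: yield 3**2 = 9
Therefore ans = [1, 4, 9].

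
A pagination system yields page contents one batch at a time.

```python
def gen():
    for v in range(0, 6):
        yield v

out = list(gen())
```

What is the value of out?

Step 1: The generator yields each value from range(0, 6).
Step 2: list() consumes all yields: [0, 1, 2, 3, 4, 5].
Therefore out = [0, 1, 2, 3, 4, 5].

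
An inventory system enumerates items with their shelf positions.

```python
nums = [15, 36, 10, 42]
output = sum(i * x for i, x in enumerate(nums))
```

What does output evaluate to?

Step 1: Compute i * x for each (i, x) in enumerate([15, 36, 10, 42]):
  i=0, x=15: 0*15 = 0
  i=1, x=36: 1*36 = 36
  i=2, x=10: 2*10 = 20
  i=3, x=42: 3*42 = 126
Step 2: sum = 0 + 36 + 20 + 126 = 182.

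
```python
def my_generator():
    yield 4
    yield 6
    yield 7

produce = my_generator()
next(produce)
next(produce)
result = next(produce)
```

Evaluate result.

Step 1: my_generator() creates a generator.
Step 2: next(produce) yields 4 (consumed and discarded).
Step 3: next(produce) yields 6 (consumed and discarded).
Step 4: next(produce) yields 7, assigned to result.
Therefore result = 7.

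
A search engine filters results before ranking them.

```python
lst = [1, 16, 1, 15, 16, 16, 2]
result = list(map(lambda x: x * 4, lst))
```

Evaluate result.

Step 1: Apply lambda x: x * 4 to each element:
  1 -> 4
  16 -> 64
  1 -> 4
  15 -> 60
  16 -> 64
  16 -> 64
  2 -> 8
Therefore result = [4, 64, 4, 60, 64, 64, 8].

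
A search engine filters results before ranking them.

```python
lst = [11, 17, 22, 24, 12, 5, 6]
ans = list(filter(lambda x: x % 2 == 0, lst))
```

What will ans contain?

Step 1: Filter elements divisible by 2:
  11 % 2 = 1: removed
  17 % 2 = 1: removed
  22 % 2 = 0: kept
  24 % 2 = 0: kept
  12 % 2 = 0: kept
  5 % 2 = 1: removed
  6 % 2 = 0: kept
Therefore ans = [22, 24, 12, 6].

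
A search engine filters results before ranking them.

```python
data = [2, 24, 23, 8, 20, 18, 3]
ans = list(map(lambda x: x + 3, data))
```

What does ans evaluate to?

Step 1: Apply lambda x: x + 3 to each element:
  2 -> 5
  24 -> 27
  23 -> 26
  8 -> 11
  20 -> 23
  18 -> 21
  3 -> 6
Therefore ans = [5, 27, 26, 11, 23, 21, 6].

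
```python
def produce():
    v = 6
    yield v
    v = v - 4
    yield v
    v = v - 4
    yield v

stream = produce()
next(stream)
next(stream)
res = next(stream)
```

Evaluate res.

Step 1: Trace through generator execution:
  Yield 1: v starts at 6, yield 6
  Yield 2: v = 6 - 4 = 2, yield 2
  Yield 3: v = 2 - 4 = -2, yield -2
Step 2: First next() gets 6, second next() gets the second value, third next() yields -2.
Therefore res = -2.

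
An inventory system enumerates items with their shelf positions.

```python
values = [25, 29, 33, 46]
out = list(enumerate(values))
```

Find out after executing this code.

Step 1: enumerate pairs each element with its index:
  (0, 25)
  (1, 29)
  (2, 33)
  (3, 46)
Therefore out = [(0, 25), (1, 29), (2, 33), (3, 46)].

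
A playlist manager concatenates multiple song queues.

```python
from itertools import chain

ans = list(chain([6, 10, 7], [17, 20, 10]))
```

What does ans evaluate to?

Step 1: chain() concatenates iterables: [6, 10, 7] + [17, 20, 10].
Therefore ans = [6, 10, 7, 17, 20, 10].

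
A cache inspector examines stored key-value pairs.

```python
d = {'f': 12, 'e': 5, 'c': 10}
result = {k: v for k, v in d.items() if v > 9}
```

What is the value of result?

Step 1: Filter items where value > 9:
  'f': 12 > 9: kept
  'e': 5 <= 9: removed
  'c': 10 > 9: kept
Therefore result = {'f': 12, 'c': 10}.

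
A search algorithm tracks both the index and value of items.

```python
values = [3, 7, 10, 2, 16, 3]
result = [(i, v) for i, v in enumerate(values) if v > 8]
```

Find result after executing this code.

Step 1: Filter enumerate([3, 7, 10, 2, 16, 3]) keeping v > 8:
  (0, 3): 3 <= 8, excluded
  (1, 7): 7 <= 8, excluded
  (2, 10): 10 > 8, included
  (3, 2): 2 <= 8, excluded
  (4, 16): 16 > 8, included
  (5, 3): 3 <= 8, excluded
Therefore result = [(2, 10), (4, 16)].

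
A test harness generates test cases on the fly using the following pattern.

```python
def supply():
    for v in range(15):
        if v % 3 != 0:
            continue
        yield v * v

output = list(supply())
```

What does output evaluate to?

Step 1: Only yield v**2 when v is divisible by 3:
  v=0: 0 % 3 == 0, yield 0**2 = 0
  v=3: 3 % 3 == 0, yield 3**2 = 9
  v=6: 6 % 3 == 0, yield 6**2 = 36
  v=9: 9 % 3 == 0, yield 9**2 = 81
  v=12: 12 % 3 == 0, yield 12**2 = 144
Therefore output = [0, 9, 36, 81, 144].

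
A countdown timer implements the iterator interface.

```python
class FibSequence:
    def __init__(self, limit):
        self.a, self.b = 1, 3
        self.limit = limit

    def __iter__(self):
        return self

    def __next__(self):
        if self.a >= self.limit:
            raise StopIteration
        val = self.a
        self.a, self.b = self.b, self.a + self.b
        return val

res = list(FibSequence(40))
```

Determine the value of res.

Step 1: Fibonacci-like sequence (a=1, b=3) until >= 40:
  Yield 1, then a,b = 3,4
  Yield 3, then a,b = 4,7
  Yield 4, then a,b = 7,11
  Yield 7, then a,b = 11,18
  Yield 11, then a,b = 18,29
  Yield 18, then a,b = 29,47
  Yield 29, then a,b = 47,76
Step 2: 47 >= 40, stop.
Therefore res = [1, 3, 4, 7, 11, 18, 29].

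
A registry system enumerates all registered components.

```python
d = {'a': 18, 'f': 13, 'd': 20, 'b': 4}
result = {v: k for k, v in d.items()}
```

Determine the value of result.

Step 1: Invert dict (swap keys and values):
  'a': 18 -> 18: 'a'
  'f': 13 -> 13: 'f'
  'd': 20 -> 20: 'd'
  'b': 4 -> 4: 'b'
Therefore result = {18: 'a', 13: 'f', 20: 'd', 4: 'b'}.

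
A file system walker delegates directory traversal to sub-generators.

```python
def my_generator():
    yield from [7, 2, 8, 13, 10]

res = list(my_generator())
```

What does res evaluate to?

Step 1: yield from delegates to the iterable, yielding each element.
Step 2: Collected values: [7, 2, 8, 13, 10].
Therefore res = [7, 2, 8, 13, 10].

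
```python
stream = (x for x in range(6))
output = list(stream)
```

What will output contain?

Step 1: Generator expression iterates range(6): [0, 1, 2, 3, 4, 5].
Step 2: list() collects all values.
Therefore output = [0, 1, 2, 3, 4, 5].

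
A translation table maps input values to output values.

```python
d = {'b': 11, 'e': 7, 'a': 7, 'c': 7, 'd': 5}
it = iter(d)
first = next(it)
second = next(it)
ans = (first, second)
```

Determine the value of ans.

Step 1: iter(d) iterates over keys: ['b', 'e', 'a', 'c', 'd'].
Step 2: first = next(it) = 'b', second = next(it) = 'e'.
Therefore ans = ('b', 'e').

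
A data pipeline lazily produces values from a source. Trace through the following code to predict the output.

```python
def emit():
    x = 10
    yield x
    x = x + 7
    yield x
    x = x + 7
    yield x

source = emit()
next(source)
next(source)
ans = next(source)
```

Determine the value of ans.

Step 1: Trace through generator execution:
  Yield 1: x starts at 10, yield 10
  Yield 2: x = 10 + 7 = 17, yield 17
  Yield 3: x = 17 + 7 = 24, yield 24
Step 2: First next() gets 10, second next() gets the second value, third next() yields 24.
Therefore ans = 24.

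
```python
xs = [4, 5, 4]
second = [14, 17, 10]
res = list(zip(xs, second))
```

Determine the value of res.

Step 1: zip pairs elements at same index:
  Index 0: (4, 14)
  Index 1: (5, 17)
  Index 2: (4, 10)
Therefore res = [(4, 14), (5, 17), (4, 10)].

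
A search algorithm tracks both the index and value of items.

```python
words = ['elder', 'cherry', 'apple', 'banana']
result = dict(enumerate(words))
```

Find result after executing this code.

Step 1: enumerate pairs indices with words:
  0 -> 'elder'
  1 -> 'cherry'
  2 -> 'apple'
  3 -> 'banana'
Therefore result = {0: 'elder', 1: 'cherry', 2: 'apple', 3: 'banana'}.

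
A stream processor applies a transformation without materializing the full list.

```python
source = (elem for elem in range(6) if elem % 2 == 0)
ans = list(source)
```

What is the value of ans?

Step 1: Filter range(6) keeping only even values:
  elem=0: even, included
  elem=1: odd, excluded
  elem=2: even, included
  elem=3: odd, excluded
  elem=4: even, included
  elem=5: odd, excluded
Therefore ans = [0, 2, 4].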